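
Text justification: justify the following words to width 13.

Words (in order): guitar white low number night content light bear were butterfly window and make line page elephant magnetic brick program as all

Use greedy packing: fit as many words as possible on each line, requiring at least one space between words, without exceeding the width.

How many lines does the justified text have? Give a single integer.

Line 1: ['guitar', 'white'] (min_width=12, slack=1)
Line 2: ['low', 'number'] (min_width=10, slack=3)
Line 3: ['night', 'content'] (min_width=13, slack=0)
Line 4: ['light', 'bear'] (min_width=10, slack=3)
Line 5: ['were'] (min_width=4, slack=9)
Line 6: ['butterfly'] (min_width=9, slack=4)
Line 7: ['window', 'and'] (min_width=10, slack=3)
Line 8: ['make', 'line'] (min_width=9, slack=4)
Line 9: ['page', 'elephant'] (min_width=13, slack=0)
Line 10: ['magnetic'] (min_width=8, slack=5)
Line 11: ['brick', 'program'] (min_width=13, slack=0)
Line 12: ['as', 'all'] (min_width=6, slack=7)
Total lines: 12

Answer: 12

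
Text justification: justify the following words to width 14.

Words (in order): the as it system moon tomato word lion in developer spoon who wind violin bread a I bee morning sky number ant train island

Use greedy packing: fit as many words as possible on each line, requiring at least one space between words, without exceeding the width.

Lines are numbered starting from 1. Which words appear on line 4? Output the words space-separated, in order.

Line 1: ['the', 'as', 'it'] (min_width=9, slack=5)
Line 2: ['system', 'moon'] (min_width=11, slack=3)
Line 3: ['tomato', 'word'] (min_width=11, slack=3)
Line 4: ['lion', 'in'] (min_width=7, slack=7)
Line 5: ['developer'] (min_width=9, slack=5)
Line 6: ['spoon', 'who', 'wind'] (min_width=14, slack=0)
Line 7: ['violin', 'bread', 'a'] (min_width=14, slack=0)
Line 8: ['I', 'bee', 'morning'] (min_width=13, slack=1)
Line 9: ['sky', 'number', 'ant'] (min_width=14, slack=0)
Line 10: ['train', 'island'] (min_width=12, slack=2)

Answer: lion in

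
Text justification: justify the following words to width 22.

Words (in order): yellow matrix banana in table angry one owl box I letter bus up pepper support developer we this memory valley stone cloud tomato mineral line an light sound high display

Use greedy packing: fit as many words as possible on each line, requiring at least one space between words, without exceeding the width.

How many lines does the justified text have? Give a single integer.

Line 1: ['yellow', 'matrix', 'banana'] (min_width=20, slack=2)
Line 2: ['in', 'table', 'angry', 'one', 'owl'] (min_width=22, slack=0)
Line 3: ['box', 'I', 'letter', 'bus', 'up'] (min_width=19, slack=3)
Line 4: ['pepper', 'support'] (min_width=14, slack=8)
Line 5: ['developer', 'we', 'this'] (min_width=17, slack=5)
Line 6: ['memory', 'valley', 'stone'] (min_width=19, slack=3)
Line 7: ['cloud', 'tomato', 'mineral'] (min_width=20, slack=2)
Line 8: ['line', 'an', 'light', 'sound'] (min_width=19, slack=3)
Line 9: ['high', 'display'] (min_width=12, slack=10)
Total lines: 9

Answer: 9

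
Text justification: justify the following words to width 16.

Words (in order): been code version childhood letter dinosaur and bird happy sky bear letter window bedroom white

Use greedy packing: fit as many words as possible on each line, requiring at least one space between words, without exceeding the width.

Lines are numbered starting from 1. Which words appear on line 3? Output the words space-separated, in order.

Answer: childhood letter

Derivation:
Line 1: ['been', 'code'] (min_width=9, slack=7)
Line 2: ['version'] (min_width=7, slack=9)
Line 3: ['childhood', 'letter'] (min_width=16, slack=0)
Line 4: ['dinosaur', 'and'] (min_width=12, slack=4)
Line 5: ['bird', 'happy', 'sky'] (min_width=14, slack=2)
Line 6: ['bear', 'letter'] (min_width=11, slack=5)
Line 7: ['window', 'bedroom'] (min_width=14, slack=2)
Line 8: ['white'] (min_width=5, slack=11)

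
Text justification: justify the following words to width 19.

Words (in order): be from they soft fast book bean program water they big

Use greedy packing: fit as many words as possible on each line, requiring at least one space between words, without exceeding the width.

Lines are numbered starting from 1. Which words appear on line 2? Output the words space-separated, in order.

Line 1: ['be', 'from', 'they', 'soft'] (min_width=17, slack=2)
Line 2: ['fast', 'book', 'bean'] (min_width=14, slack=5)
Line 3: ['program', 'water', 'they'] (min_width=18, slack=1)
Line 4: ['big'] (min_width=3, slack=16)

Answer: fast book bean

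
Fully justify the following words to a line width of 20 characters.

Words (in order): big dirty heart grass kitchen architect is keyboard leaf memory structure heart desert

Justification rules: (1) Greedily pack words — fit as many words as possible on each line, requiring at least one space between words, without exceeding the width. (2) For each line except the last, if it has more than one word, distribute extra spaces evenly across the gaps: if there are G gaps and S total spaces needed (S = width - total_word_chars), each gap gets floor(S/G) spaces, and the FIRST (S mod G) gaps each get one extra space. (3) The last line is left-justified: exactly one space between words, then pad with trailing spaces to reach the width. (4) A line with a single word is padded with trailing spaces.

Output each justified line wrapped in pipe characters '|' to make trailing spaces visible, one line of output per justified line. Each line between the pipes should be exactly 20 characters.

Line 1: ['big', 'dirty', 'heart'] (min_width=15, slack=5)
Line 2: ['grass', 'kitchen'] (min_width=13, slack=7)
Line 3: ['architect', 'is'] (min_width=12, slack=8)
Line 4: ['keyboard', 'leaf', 'memory'] (min_width=20, slack=0)
Line 5: ['structure', 'heart'] (min_width=15, slack=5)
Line 6: ['desert'] (min_width=6, slack=14)

Answer: |big    dirty   heart|
|grass        kitchen|
|architect         is|
|keyboard leaf memory|
|structure      heart|
|desert              |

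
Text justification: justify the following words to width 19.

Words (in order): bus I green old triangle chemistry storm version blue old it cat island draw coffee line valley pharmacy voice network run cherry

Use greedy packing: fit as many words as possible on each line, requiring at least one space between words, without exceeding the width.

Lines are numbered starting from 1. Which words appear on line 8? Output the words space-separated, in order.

Line 1: ['bus', 'I', 'green', 'old'] (min_width=15, slack=4)
Line 2: ['triangle', 'chemistry'] (min_width=18, slack=1)
Line 3: ['storm', 'version', 'blue'] (min_width=18, slack=1)
Line 4: ['old', 'it', 'cat', 'island'] (min_width=17, slack=2)
Line 5: ['draw', 'coffee', 'line'] (min_width=16, slack=3)
Line 6: ['valley', 'pharmacy'] (min_width=15, slack=4)
Line 7: ['voice', 'network', 'run'] (min_width=17, slack=2)
Line 8: ['cherry'] (min_width=6, slack=13)

Answer: cherry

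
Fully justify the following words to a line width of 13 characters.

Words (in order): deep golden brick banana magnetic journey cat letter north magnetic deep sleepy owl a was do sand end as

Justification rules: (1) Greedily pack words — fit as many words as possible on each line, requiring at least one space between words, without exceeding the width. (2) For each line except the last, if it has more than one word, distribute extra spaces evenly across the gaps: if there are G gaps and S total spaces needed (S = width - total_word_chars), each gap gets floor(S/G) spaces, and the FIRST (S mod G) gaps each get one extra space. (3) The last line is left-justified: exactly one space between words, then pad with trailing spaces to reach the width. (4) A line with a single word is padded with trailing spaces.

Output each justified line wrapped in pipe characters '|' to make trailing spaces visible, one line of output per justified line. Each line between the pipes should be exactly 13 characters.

Answer: |deep   golden|
|brick  banana|
|magnetic     |
|journey   cat|
|letter  north|
|magnetic deep|
|sleepy  owl a|
|was  do  sand|
|end as       |

Derivation:
Line 1: ['deep', 'golden'] (min_width=11, slack=2)
Line 2: ['brick', 'banana'] (min_width=12, slack=1)
Line 3: ['magnetic'] (min_width=8, slack=5)
Line 4: ['journey', 'cat'] (min_width=11, slack=2)
Line 5: ['letter', 'north'] (min_width=12, slack=1)
Line 6: ['magnetic', 'deep'] (min_width=13, slack=0)
Line 7: ['sleepy', 'owl', 'a'] (min_width=12, slack=1)
Line 8: ['was', 'do', 'sand'] (min_width=11, slack=2)
Line 9: ['end', 'as'] (min_width=6, slack=7)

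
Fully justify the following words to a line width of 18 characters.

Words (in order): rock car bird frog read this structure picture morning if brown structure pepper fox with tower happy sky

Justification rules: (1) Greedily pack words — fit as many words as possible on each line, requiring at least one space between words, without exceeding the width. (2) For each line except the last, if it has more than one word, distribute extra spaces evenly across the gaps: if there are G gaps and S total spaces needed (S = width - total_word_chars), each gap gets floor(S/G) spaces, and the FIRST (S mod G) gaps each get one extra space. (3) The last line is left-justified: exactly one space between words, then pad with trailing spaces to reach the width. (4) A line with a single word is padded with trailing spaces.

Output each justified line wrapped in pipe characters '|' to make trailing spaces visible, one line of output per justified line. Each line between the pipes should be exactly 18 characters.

Answer: |rock car bird frog|
|read          this|
|structure  picture|
|morning  if  brown|
|structure   pepper|
|fox   with   tower|
|happy sky         |

Derivation:
Line 1: ['rock', 'car', 'bird', 'frog'] (min_width=18, slack=0)
Line 2: ['read', 'this'] (min_width=9, slack=9)
Line 3: ['structure', 'picture'] (min_width=17, slack=1)
Line 4: ['morning', 'if', 'brown'] (min_width=16, slack=2)
Line 5: ['structure', 'pepper'] (min_width=16, slack=2)
Line 6: ['fox', 'with', 'tower'] (min_width=14, slack=4)
Line 7: ['happy', 'sky'] (min_width=9, slack=9)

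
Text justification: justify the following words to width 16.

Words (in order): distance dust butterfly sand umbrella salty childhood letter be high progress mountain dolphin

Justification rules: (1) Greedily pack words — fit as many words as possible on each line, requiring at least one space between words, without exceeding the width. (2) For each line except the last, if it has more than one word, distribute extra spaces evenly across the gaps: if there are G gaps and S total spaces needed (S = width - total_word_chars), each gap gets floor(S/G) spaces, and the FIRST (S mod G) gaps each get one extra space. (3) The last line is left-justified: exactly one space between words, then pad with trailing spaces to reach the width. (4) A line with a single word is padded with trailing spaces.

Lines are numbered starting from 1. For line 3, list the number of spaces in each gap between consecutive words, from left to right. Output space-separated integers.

Line 1: ['distance', 'dust'] (min_width=13, slack=3)
Line 2: ['butterfly', 'sand'] (min_width=14, slack=2)
Line 3: ['umbrella', 'salty'] (min_width=14, slack=2)
Line 4: ['childhood', 'letter'] (min_width=16, slack=0)
Line 5: ['be', 'high', 'progress'] (min_width=16, slack=0)
Line 6: ['mountain', 'dolphin'] (min_width=16, slack=0)

Answer: 3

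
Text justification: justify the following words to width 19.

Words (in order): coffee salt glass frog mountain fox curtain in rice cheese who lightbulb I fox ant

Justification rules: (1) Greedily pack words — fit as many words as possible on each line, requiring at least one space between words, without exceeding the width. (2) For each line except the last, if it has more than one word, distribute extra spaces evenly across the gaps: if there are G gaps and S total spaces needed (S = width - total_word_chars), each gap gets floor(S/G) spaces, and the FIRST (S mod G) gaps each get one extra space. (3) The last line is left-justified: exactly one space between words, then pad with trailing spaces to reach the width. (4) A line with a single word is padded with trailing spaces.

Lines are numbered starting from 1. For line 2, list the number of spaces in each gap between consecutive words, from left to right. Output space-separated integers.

Answer: 2 2

Derivation:
Line 1: ['coffee', 'salt', 'glass'] (min_width=17, slack=2)
Line 2: ['frog', 'mountain', 'fox'] (min_width=17, slack=2)
Line 3: ['curtain', 'in', 'rice'] (min_width=15, slack=4)
Line 4: ['cheese', 'who'] (min_width=10, slack=9)
Line 5: ['lightbulb', 'I', 'fox', 'ant'] (min_width=19, slack=0)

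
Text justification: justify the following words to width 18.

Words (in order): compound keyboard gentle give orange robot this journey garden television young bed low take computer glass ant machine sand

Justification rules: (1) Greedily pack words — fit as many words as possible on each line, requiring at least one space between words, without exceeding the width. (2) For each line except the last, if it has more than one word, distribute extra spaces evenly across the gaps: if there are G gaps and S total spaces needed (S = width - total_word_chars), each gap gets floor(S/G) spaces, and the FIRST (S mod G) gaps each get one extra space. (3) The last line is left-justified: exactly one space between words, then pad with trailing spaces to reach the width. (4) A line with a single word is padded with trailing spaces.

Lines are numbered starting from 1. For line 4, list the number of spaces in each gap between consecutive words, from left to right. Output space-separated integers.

Answer: 2

Derivation:
Line 1: ['compound', 'keyboard'] (min_width=17, slack=1)
Line 2: ['gentle', 'give', 'orange'] (min_width=18, slack=0)
Line 3: ['robot', 'this', 'journey'] (min_width=18, slack=0)
Line 4: ['garden', 'television'] (min_width=17, slack=1)
Line 5: ['young', 'bed', 'low', 'take'] (min_width=18, slack=0)
Line 6: ['computer', 'glass', 'ant'] (min_width=18, slack=0)
Line 7: ['machine', 'sand'] (min_width=12, slack=6)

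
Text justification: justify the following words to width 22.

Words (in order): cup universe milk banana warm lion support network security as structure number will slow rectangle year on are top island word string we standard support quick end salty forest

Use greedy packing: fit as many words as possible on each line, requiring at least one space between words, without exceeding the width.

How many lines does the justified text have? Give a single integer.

Line 1: ['cup', 'universe', 'milk'] (min_width=17, slack=5)
Line 2: ['banana', 'warm', 'lion'] (min_width=16, slack=6)
Line 3: ['support', 'network'] (min_width=15, slack=7)
Line 4: ['security', 'as', 'structure'] (min_width=21, slack=1)
Line 5: ['number', 'will', 'slow'] (min_width=16, slack=6)
Line 6: ['rectangle', 'year', 'on', 'are'] (min_width=21, slack=1)
Line 7: ['top', 'island', 'word', 'string'] (min_width=22, slack=0)
Line 8: ['we', 'standard', 'support'] (min_width=19, slack=3)
Line 9: ['quick', 'end', 'salty', 'forest'] (min_width=22, slack=0)
Total lines: 9

Answer: 9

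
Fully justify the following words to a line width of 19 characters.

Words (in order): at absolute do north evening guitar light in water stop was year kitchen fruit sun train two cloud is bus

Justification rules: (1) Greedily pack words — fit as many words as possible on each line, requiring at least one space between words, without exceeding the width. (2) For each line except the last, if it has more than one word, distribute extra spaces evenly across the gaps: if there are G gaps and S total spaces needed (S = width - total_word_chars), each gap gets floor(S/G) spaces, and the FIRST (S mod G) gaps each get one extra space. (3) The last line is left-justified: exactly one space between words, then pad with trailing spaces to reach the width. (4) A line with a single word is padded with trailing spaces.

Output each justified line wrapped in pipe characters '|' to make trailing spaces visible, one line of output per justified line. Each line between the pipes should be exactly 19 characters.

Answer: |at    absolute   do|
|north       evening|
|guitar   light   in|
|water stop was year|
|kitchen  fruit  sun|
|train  two cloud is|
|bus                |

Derivation:
Line 1: ['at', 'absolute', 'do'] (min_width=14, slack=5)
Line 2: ['north', 'evening'] (min_width=13, slack=6)
Line 3: ['guitar', 'light', 'in'] (min_width=15, slack=4)
Line 4: ['water', 'stop', 'was', 'year'] (min_width=19, slack=0)
Line 5: ['kitchen', 'fruit', 'sun'] (min_width=17, slack=2)
Line 6: ['train', 'two', 'cloud', 'is'] (min_width=18, slack=1)
Line 7: ['bus'] (min_width=3, slack=16)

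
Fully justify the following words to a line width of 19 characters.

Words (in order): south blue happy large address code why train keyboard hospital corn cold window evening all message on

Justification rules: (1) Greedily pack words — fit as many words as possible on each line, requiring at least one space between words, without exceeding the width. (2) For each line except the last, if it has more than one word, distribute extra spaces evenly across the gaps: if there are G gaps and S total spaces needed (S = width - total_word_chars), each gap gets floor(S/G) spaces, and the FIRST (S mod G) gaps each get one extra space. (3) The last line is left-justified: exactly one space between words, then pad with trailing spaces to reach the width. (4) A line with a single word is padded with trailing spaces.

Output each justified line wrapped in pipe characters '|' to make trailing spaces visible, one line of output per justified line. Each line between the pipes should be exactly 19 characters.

Line 1: ['south', 'blue', 'happy'] (min_width=16, slack=3)
Line 2: ['large', 'address', 'code'] (min_width=18, slack=1)
Line 3: ['why', 'train', 'keyboard'] (min_width=18, slack=1)
Line 4: ['hospital', 'corn', 'cold'] (min_width=18, slack=1)
Line 5: ['window', 'evening', 'all'] (min_width=18, slack=1)
Line 6: ['message', 'on'] (min_width=10, slack=9)

Answer: |south   blue  happy|
|large  address code|
|why  train keyboard|
|hospital  corn cold|
|window  evening all|
|message on         |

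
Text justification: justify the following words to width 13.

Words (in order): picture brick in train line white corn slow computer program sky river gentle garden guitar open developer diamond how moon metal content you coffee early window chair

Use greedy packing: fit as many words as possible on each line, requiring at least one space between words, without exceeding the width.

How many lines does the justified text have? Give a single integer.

Line 1: ['picture', 'brick'] (min_width=13, slack=0)
Line 2: ['in', 'train', 'line'] (min_width=13, slack=0)
Line 3: ['white', 'corn'] (min_width=10, slack=3)
Line 4: ['slow', 'computer'] (min_width=13, slack=0)
Line 5: ['program', 'sky'] (min_width=11, slack=2)
Line 6: ['river', 'gentle'] (min_width=12, slack=1)
Line 7: ['garden', 'guitar'] (min_width=13, slack=0)
Line 8: ['open'] (min_width=4, slack=9)
Line 9: ['developer'] (min_width=9, slack=4)
Line 10: ['diamond', 'how'] (min_width=11, slack=2)
Line 11: ['moon', 'metal'] (min_width=10, slack=3)
Line 12: ['content', 'you'] (min_width=11, slack=2)
Line 13: ['coffee', 'early'] (min_width=12, slack=1)
Line 14: ['window', 'chair'] (min_width=12, slack=1)
Total lines: 14

Answer: 14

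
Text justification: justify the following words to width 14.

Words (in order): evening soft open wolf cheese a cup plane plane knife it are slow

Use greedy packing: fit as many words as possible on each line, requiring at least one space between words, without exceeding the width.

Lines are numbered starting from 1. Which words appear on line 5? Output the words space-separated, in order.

Answer: knife it are

Derivation:
Line 1: ['evening', 'soft'] (min_width=12, slack=2)
Line 2: ['open', 'wolf'] (min_width=9, slack=5)
Line 3: ['cheese', 'a', 'cup'] (min_width=12, slack=2)
Line 4: ['plane', 'plane'] (min_width=11, slack=3)
Line 5: ['knife', 'it', 'are'] (min_width=12, slack=2)
Line 6: ['slow'] (min_width=4, slack=10)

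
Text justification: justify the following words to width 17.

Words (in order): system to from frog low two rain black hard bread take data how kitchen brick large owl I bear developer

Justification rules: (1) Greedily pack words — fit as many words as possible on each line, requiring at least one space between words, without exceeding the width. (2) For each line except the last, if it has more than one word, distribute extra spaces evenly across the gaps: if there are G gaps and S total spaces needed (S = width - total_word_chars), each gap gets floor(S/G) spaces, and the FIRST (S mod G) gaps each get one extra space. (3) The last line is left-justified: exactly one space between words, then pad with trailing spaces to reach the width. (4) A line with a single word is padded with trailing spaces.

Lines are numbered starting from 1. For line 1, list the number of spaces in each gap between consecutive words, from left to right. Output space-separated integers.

Answer: 3 2

Derivation:
Line 1: ['system', 'to', 'from'] (min_width=14, slack=3)
Line 2: ['frog', 'low', 'two', 'rain'] (min_width=17, slack=0)
Line 3: ['black', 'hard', 'bread'] (min_width=16, slack=1)
Line 4: ['take', 'data', 'how'] (min_width=13, slack=4)
Line 5: ['kitchen', 'brick'] (min_width=13, slack=4)
Line 6: ['large', 'owl', 'I', 'bear'] (min_width=16, slack=1)
Line 7: ['developer'] (min_width=9, slack=8)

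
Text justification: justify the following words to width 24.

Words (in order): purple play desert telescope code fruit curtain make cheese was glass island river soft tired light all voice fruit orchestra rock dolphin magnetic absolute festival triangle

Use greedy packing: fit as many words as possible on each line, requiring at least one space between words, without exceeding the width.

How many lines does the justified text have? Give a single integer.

Answer: 9

Derivation:
Line 1: ['purple', 'play', 'desert'] (min_width=18, slack=6)
Line 2: ['telescope', 'code', 'fruit'] (min_width=20, slack=4)
Line 3: ['curtain', 'make', 'cheese', 'was'] (min_width=23, slack=1)
Line 4: ['glass', 'island', 'river', 'soft'] (min_width=23, slack=1)
Line 5: ['tired', 'light', 'all', 'voice'] (min_width=21, slack=3)
Line 6: ['fruit', 'orchestra', 'rock'] (min_width=20, slack=4)
Line 7: ['dolphin', 'magnetic'] (min_width=16, slack=8)
Line 8: ['absolute', 'festival'] (min_width=17, slack=7)
Line 9: ['triangle'] (min_width=8, slack=16)
Total lines: 9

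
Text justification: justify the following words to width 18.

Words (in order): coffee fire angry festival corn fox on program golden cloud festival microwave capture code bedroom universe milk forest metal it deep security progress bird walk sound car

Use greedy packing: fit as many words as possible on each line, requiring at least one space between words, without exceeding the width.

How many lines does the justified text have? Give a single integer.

Answer: 11

Derivation:
Line 1: ['coffee', 'fire', 'angry'] (min_width=17, slack=1)
Line 2: ['festival', 'corn', 'fox'] (min_width=17, slack=1)
Line 3: ['on', 'program', 'golden'] (min_width=17, slack=1)
Line 4: ['cloud', 'festival'] (min_width=14, slack=4)
Line 5: ['microwave', 'capture'] (min_width=17, slack=1)
Line 6: ['code', 'bedroom'] (min_width=12, slack=6)
Line 7: ['universe', 'milk'] (min_width=13, slack=5)
Line 8: ['forest', 'metal', 'it'] (min_width=15, slack=3)
Line 9: ['deep', 'security'] (min_width=13, slack=5)
Line 10: ['progress', 'bird', 'walk'] (min_width=18, slack=0)
Line 11: ['sound', 'car'] (min_width=9, slack=9)
Total lines: 11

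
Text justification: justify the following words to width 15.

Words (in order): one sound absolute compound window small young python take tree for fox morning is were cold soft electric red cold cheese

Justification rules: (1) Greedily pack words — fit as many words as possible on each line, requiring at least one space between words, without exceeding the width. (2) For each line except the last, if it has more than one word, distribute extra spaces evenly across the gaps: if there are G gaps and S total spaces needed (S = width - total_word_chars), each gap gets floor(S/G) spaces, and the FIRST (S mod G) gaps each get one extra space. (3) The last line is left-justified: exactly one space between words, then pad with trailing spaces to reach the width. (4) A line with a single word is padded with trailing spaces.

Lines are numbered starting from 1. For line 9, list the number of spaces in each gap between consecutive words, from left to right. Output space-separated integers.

Line 1: ['one', 'sound'] (min_width=9, slack=6)
Line 2: ['absolute'] (min_width=8, slack=7)
Line 3: ['compound', 'window'] (min_width=15, slack=0)
Line 4: ['small', 'young'] (min_width=11, slack=4)
Line 5: ['python', 'take'] (min_width=11, slack=4)
Line 6: ['tree', 'for', 'fox'] (min_width=12, slack=3)
Line 7: ['morning', 'is', 'were'] (min_width=15, slack=0)
Line 8: ['cold', 'soft'] (min_width=9, slack=6)
Line 9: ['electric', 'red'] (min_width=12, slack=3)
Line 10: ['cold', 'cheese'] (min_width=11, slack=4)

Answer: 4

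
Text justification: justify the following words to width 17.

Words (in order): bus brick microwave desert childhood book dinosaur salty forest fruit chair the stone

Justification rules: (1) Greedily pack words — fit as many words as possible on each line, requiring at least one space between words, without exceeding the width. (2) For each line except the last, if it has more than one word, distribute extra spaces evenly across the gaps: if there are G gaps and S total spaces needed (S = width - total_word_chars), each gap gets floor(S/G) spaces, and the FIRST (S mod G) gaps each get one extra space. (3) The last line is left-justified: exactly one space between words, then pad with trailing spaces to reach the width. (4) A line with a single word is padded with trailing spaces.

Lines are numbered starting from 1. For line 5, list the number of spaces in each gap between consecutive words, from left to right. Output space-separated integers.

Answer: 6

Derivation:
Line 1: ['bus', 'brick'] (min_width=9, slack=8)
Line 2: ['microwave', 'desert'] (min_width=16, slack=1)
Line 3: ['childhood', 'book'] (min_width=14, slack=3)
Line 4: ['dinosaur', 'salty'] (min_width=14, slack=3)
Line 5: ['forest', 'fruit'] (min_width=12, slack=5)
Line 6: ['chair', 'the', 'stone'] (min_width=15, slack=2)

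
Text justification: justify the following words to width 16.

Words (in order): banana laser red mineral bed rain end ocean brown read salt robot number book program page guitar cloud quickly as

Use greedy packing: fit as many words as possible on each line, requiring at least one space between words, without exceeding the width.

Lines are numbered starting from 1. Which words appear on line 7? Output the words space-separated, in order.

Answer: guitar cloud

Derivation:
Line 1: ['banana', 'laser', 'red'] (min_width=16, slack=0)
Line 2: ['mineral', 'bed', 'rain'] (min_width=16, slack=0)
Line 3: ['end', 'ocean', 'brown'] (min_width=15, slack=1)
Line 4: ['read', 'salt', 'robot'] (min_width=15, slack=1)
Line 5: ['number', 'book'] (min_width=11, slack=5)
Line 6: ['program', 'page'] (min_width=12, slack=4)
Line 7: ['guitar', 'cloud'] (min_width=12, slack=4)
Line 8: ['quickly', 'as'] (min_width=10, slack=6)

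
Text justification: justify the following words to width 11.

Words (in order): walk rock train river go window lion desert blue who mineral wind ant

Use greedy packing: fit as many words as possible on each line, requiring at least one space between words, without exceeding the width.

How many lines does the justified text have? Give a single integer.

Line 1: ['walk', 'rock'] (min_width=9, slack=2)
Line 2: ['train', 'river'] (min_width=11, slack=0)
Line 3: ['go', 'window'] (min_width=9, slack=2)
Line 4: ['lion', 'desert'] (min_width=11, slack=0)
Line 5: ['blue', 'who'] (min_width=8, slack=3)
Line 6: ['mineral'] (min_width=7, slack=4)
Line 7: ['wind', 'ant'] (min_width=8, slack=3)
Total lines: 7

Answer: 7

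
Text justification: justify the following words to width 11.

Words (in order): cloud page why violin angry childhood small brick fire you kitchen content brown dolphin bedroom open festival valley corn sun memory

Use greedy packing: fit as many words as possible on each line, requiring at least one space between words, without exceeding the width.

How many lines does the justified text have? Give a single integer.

Line 1: ['cloud', 'page'] (min_width=10, slack=1)
Line 2: ['why', 'violin'] (min_width=10, slack=1)
Line 3: ['angry'] (min_width=5, slack=6)
Line 4: ['childhood'] (min_width=9, slack=2)
Line 5: ['small', 'brick'] (min_width=11, slack=0)
Line 6: ['fire', 'you'] (min_width=8, slack=3)
Line 7: ['kitchen'] (min_width=7, slack=4)
Line 8: ['content'] (min_width=7, slack=4)
Line 9: ['brown'] (min_width=5, slack=6)
Line 10: ['dolphin'] (min_width=7, slack=4)
Line 11: ['bedroom'] (min_width=7, slack=4)
Line 12: ['open'] (min_width=4, slack=7)
Line 13: ['festival'] (min_width=8, slack=3)
Line 14: ['valley', 'corn'] (min_width=11, slack=0)
Line 15: ['sun', 'memory'] (min_width=10, slack=1)
Total lines: 15

Answer: 15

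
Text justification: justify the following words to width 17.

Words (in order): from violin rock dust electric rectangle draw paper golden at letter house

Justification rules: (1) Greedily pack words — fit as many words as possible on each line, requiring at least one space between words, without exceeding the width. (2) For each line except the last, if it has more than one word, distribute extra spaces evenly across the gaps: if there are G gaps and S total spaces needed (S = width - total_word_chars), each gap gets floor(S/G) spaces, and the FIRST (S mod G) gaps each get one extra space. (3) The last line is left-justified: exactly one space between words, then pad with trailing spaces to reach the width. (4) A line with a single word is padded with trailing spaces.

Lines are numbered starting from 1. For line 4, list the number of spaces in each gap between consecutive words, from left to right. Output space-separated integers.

Line 1: ['from', 'violin', 'rock'] (min_width=16, slack=1)
Line 2: ['dust', 'electric'] (min_width=13, slack=4)
Line 3: ['rectangle', 'draw'] (min_width=14, slack=3)
Line 4: ['paper', 'golden', 'at'] (min_width=15, slack=2)
Line 5: ['letter', 'house'] (min_width=12, slack=5)

Answer: 2 2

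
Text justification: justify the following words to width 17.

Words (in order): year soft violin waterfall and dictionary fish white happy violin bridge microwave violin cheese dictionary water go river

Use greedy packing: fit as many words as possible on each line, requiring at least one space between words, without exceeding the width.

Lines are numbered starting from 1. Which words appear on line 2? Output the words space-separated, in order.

Line 1: ['year', 'soft', 'violin'] (min_width=16, slack=1)
Line 2: ['waterfall', 'and'] (min_width=13, slack=4)
Line 3: ['dictionary', 'fish'] (min_width=15, slack=2)
Line 4: ['white', 'happy'] (min_width=11, slack=6)
Line 5: ['violin', 'bridge'] (min_width=13, slack=4)
Line 6: ['microwave', 'violin'] (min_width=16, slack=1)
Line 7: ['cheese', 'dictionary'] (min_width=17, slack=0)
Line 8: ['water', 'go', 'river'] (min_width=14, slack=3)

Answer: waterfall and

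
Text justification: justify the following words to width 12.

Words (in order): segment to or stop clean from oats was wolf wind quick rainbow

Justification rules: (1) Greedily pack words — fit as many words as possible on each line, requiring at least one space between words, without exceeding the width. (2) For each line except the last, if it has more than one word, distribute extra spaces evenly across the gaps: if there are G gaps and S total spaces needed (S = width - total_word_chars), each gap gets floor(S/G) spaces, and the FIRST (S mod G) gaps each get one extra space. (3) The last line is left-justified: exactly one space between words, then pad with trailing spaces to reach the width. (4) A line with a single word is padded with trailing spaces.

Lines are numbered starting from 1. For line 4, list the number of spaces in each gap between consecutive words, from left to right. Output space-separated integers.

Line 1: ['segment', 'to'] (min_width=10, slack=2)
Line 2: ['or', 'stop'] (min_width=7, slack=5)
Line 3: ['clean', 'from'] (min_width=10, slack=2)
Line 4: ['oats', 'was'] (min_width=8, slack=4)
Line 5: ['wolf', 'wind'] (min_width=9, slack=3)
Line 6: ['quick'] (min_width=5, slack=7)
Line 7: ['rainbow'] (min_width=7, slack=5)

Answer: 5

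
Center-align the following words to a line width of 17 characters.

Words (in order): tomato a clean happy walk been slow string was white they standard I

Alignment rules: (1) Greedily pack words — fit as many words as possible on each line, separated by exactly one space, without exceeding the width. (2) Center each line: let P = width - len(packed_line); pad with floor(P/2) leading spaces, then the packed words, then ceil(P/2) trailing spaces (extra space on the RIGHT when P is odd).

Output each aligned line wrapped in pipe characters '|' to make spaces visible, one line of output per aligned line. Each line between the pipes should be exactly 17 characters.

Answer: | tomato a clean  |
| happy walk been |
| slow string was |
|   white they    |
|   standard I    |

Derivation:
Line 1: ['tomato', 'a', 'clean'] (min_width=14, slack=3)
Line 2: ['happy', 'walk', 'been'] (min_width=15, slack=2)
Line 3: ['slow', 'string', 'was'] (min_width=15, slack=2)
Line 4: ['white', 'they'] (min_width=10, slack=7)
Line 5: ['standard', 'I'] (min_width=10, slack=7)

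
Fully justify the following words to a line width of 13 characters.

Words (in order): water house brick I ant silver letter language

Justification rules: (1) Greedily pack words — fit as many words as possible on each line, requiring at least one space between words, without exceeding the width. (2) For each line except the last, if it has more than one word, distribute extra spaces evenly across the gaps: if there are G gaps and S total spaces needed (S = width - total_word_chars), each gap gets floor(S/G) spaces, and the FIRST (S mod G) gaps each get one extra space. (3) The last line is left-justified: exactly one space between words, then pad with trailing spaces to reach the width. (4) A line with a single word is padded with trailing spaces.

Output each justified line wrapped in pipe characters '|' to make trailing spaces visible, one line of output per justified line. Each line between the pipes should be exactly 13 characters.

Line 1: ['water', 'house'] (min_width=11, slack=2)
Line 2: ['brick', 'I', 'ant'] (min_width=11, slack=2)
Line 3: ['silver', 'letter'] (min_width=13, slack=0)
Line 4: ['language'] (min_width=8, slack=5)

Answer: |water   house|
|brick  I  ant|
|silver letter|
|language     |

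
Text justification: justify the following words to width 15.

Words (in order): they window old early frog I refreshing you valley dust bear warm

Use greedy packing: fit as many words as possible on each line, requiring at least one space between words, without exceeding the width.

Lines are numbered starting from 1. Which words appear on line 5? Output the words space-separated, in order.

Answer: bear warm

Derivation:
Line 1: ['they', 'window', 'old'] (min_width=15, slack=0)
Line 2: ['early', 'frog', 'I'] (min_width=12, slack=3)
Line 3: ['refreshing', 'you'] (min_width=14, slack=1)
Line 4: ['valley', 'dust'] (min_width=11, slack=4)
Line 5: ['bear', 'warm'] (min_width=9, slack=6)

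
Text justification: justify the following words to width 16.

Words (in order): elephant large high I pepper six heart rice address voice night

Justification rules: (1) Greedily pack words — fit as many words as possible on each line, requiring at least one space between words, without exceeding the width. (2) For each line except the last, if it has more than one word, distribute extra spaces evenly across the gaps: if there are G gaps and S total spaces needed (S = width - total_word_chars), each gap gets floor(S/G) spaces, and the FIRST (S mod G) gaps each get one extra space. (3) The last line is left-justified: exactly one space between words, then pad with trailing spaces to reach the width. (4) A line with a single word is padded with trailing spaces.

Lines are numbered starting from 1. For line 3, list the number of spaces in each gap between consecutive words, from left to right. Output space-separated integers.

Line 1: ['elephant', 'large'] (min_width=14, slack=2)
Line 2: ['high', 'I', 'pepper'] (min_width=13, slack=3)
Line 3: ['six', 'heart', 'rice'] (min_width=14, slack=2)
Line 4: ['address', 'voice'] (min_width=13, slack=3)
Line 5: ['night'] (min_width=5, slack=11)

Answer: 2 2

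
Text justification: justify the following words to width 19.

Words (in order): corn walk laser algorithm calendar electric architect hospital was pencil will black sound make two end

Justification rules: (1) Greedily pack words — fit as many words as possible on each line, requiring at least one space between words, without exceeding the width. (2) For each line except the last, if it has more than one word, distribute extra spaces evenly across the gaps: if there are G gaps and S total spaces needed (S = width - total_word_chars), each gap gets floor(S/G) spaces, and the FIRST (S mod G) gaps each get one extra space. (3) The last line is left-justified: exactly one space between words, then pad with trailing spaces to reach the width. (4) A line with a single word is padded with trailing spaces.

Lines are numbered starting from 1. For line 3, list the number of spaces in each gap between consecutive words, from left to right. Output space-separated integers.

Answer: 2

Derivation:
Line 1: ['corn', 'walk', 'laser'] (min_width=15, slack=4)
Line 2: ['algorithm', 'calendar'] (min_width=18, slack=1)
Line 3: ['electric', 'architect'] (min_width=18, slack=1)
Line 4: ['hospital', 'was', 'pencil'] (min_width=19, slack=0)
Line 5: ['will', 'black', 'sound'] (min_width=16, slack=3)
Line 6: ['make', 'two', 'end'] (min_width=12, slack=7)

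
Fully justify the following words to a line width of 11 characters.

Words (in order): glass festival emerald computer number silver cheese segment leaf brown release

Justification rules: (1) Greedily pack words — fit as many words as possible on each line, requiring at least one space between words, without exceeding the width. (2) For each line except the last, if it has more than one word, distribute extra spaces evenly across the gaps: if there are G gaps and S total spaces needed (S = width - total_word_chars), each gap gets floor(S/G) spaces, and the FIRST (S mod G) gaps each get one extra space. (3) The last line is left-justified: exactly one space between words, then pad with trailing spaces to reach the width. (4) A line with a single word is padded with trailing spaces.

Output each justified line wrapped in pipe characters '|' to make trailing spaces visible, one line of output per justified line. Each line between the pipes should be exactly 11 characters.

Answer: |glass      |
|festival   |
|emerald    |
|computer   |
|number     |
|silver     |
|cheese     |
|segment    |
|leaf  brown|
|release    |

Derivation:
Line 1: ['glass'] (min_width=5, slack=6)
Line 2: ['festival'] (min_width=8, slack=3)
Line 3: ['emerald'] (min_width=7, slack=4)
Line 4: ['computer'] (min_width=8, slack=3)
Line 5: ['number'] (min_width=6, slack=5)
Line 6: ['silver'] (min_width=6, slack=5)
Line 7: ['cheese'] (min_width=6, slack=5)
Line 8: ['segment'] (min_width=7, slack=4)
Line 9: ['leaf', 'brown'] (min_width=10, slack=1)
Line 10: ['release'] (min_width=7, slack=4)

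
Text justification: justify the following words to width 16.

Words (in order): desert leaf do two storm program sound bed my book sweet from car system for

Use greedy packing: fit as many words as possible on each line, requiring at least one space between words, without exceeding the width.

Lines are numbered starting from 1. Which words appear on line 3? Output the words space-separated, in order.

Answer: program sound

Derivation:
Line 1: ['desert', 'leaf', 'do'] (min_width=14, slack=2)
Line 2: ['two', 'storm'] (min_width=9, slack=7)
Line 3: ['program', 'sound'] (min_width=13, slack=3)
Line 4: ['bed', 'my', 'book'] (min_width=11, slack=5)
Line 5: ['sweet', 'from', 'car'] (min_width=14, slack=2)
Line 6: ['system', 'for'] (min_width=10, slack=6)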